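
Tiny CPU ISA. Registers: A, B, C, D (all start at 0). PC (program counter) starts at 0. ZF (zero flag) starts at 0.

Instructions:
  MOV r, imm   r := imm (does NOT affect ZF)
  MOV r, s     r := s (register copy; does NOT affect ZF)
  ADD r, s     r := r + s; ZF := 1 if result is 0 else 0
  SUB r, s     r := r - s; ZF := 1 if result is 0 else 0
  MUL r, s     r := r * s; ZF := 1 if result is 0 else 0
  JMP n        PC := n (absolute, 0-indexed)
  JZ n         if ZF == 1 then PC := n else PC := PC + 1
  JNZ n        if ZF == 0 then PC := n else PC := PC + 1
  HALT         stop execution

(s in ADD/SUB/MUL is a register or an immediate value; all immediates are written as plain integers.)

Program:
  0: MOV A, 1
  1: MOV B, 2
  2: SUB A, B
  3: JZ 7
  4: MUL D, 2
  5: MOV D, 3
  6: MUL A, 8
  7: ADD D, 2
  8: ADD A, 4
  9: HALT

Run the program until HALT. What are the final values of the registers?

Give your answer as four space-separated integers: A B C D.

Answer: -4 2 0 5

Derivation:
Step 1: PC=0 exec 'MOV A, 1'. After: A=1 B=0 C=0 D=0 ZF=0 PC=1
Step 2: PC=1 exec 'MOV B, 2'. After: A=1 B=2 C=0 D=0 ZF=0 PC=2
Step 3: PC=2 exec 'SUB A, B'. After: A=-1 B=2 C=0 D=0 ZF=0 PC=3
Step 4: PC=3 exec 'JZ 7'. After: A=-1 B=2 C=0 D=0 ZF=0 PC=4
Step 5: PC=4 exec 'MUL D, 2'. After: A=-1 B=2 C=0 D=0 ZF=1 PC=5
Step 6: PC=5 exec 'MOV D, 3'. After: A=-1 B=2 C=0 D=3 ZF=1 PC=6
Step 7: PC=6 exec 'MUL A, 8'. After: A=-8 B=2 C=0 D=3 ZF=0 PC=7
Step 8: PC=7 exec 'ADD D, 2'. After: A=-8 B=2 C=0 D=5 ZF=0 PC=8
Step 9: PC=8 exec 'ADD A, 4'. After: A=-4 B=2 C=0 D=5 ZF=0 PC=9
Step 10: PC=9 exec 'HALT'. After: A=-4 B=2 C=0 D=5 ZF=0 PC=9 HALTED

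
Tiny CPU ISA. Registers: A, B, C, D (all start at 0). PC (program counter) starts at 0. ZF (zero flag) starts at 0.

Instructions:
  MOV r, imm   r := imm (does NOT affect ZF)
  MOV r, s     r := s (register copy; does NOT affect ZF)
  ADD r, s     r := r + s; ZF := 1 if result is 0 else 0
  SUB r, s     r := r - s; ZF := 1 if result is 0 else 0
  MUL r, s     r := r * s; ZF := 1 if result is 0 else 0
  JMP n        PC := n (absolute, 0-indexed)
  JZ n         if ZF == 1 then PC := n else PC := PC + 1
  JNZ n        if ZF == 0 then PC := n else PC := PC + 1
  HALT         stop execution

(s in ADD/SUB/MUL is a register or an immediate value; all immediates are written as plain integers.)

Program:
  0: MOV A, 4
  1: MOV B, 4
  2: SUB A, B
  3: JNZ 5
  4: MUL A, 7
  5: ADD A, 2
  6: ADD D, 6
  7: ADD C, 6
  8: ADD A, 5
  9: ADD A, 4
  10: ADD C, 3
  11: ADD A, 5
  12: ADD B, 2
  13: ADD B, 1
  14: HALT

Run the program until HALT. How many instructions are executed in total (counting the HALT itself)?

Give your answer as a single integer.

Answer: 15

Derivation:
Step 1: PC=0 exec 'MOV A, 4'. After: A=4 B=0 C=0 D=0 ZF=0 PC=1
Step 2: PC=1 exec 'MOV B, 4'. After: A=4 B=4 C=0 D=0 ZF=0 PC=2
Step 3: PC=2 exec 'SUB A, B'. After: A=0 B=4 C=0 D=0 ZF=1 PC=3
Step 4: PC=3 exec 'JNZ 5'. After: A=0 B=4 C=0 D=0 ZF=1 PC=4
Step 5: PC=4 exec 'MUL A, 7'. After: A=0 B=4 C=0 D=0 ZF=1 PC=5
Step 6: PC=5 exec 'ADD A, 2'. After: A=2 B=4 C=0 D=0 ZF=0 PC=6
Step 7: PC=6 exec 'ADD D, 6'. After: A=2 B=4 C=0 D=6 ZF=0 PC=7
Step 8: PC=7 exec 'ADD C, 6'. After: A=2 B=4 C=6 D=6 ZF=0 PC=8
Step 9: PC=8 exec 'ADD A, 5'. After: A=7 B=4 C=6 D=6 ZF=0 PC=9
Step 10: PC=9 exec 'ADD A, 4'. After: A=11 B=4 C=6 D=6 ZF=0 PC=10
Step 11: PC=10 exec 'ADD C, 3'. After: A=11 B=4 C=9 D=6 ZF=0 PC=11
Step 12: PC=11 exec 'ADD A, 5'. After: A=16 B=4 C=9 D=6 ZF=0 PC=12
Step 13: PC=12 exec 'ADD B, 2'. After: A=16 B=6 C=9 D=6 ZF=0 PC=13
Step 14: PC=13 exec 'ADD B, 1'. After: A=16 B=7 C=9 D=6 ZF=0 PC=14
Step 15: PC=14 exec 'HALT'. After: A=16 B=7 C=9 D=6 ZF=0 PC=14 HALTED
Total instructions executed: 15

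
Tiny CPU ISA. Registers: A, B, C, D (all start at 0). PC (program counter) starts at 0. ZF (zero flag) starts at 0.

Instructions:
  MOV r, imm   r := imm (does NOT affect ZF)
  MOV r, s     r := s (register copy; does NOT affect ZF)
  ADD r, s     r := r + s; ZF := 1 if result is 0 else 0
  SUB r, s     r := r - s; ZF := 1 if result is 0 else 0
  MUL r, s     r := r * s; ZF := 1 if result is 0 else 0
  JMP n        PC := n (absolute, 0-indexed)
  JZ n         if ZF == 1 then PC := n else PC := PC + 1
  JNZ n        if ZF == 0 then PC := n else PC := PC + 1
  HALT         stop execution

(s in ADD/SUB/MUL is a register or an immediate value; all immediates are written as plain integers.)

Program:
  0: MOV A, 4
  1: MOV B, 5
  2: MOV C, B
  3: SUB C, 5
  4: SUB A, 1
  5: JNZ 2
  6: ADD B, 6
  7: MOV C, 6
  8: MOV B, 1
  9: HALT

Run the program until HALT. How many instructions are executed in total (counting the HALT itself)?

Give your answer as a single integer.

Answer: 22

Derivation:
Step 1: PC=0 exec 'MOV A, 4'. After: A=4 B=0 C=0 D=0 ZF=0 PC=1
Step 2: PC=1 exec 'MOV B, 5'. After: A=4 B=5 C=0 D=0 ZF=0 PC=2
Step 3: PC=2 exec 'MOV C, B'. After: A=4 B=5 C=5 D=0 ZF=0 PC=3
Step 4: PC=3 exec 'SUB C, 5'. After: A=4 B=5 C=0 D=0 ZF=1 PC=4
Step 5: PC=4 exec 'SUB A, 1'. After: A=3 B=5 C=0 D=0 ZF=0 PC=5
Step 6: PC=5 exec 'JNZ 2'. After: A=3 B=5 C=0 D=0 ZF=0 PC=2
Step 7: PC=2 exec 'MOV C, B'. After: A=3 B=5 C=5 D=0 ZF=0 PC=3
Step 8: PC=3 exec 'SUB C, 5'. After: A=3 B=5 C=0 D=0 ZF=1 PC=4
Step 9: PC=4 exec 'SUB A, 1'. After: A=2 B=5 C=0 D=0 ZF=0 PC=5
Step 10: PC=5 exec 'JNZ 2'. After: A=2 B=5 C=0 D=0 ZF=0 PC=2
Step 11: PC=2 exec 'MOV C, B'. After: A=2 B=5 C=5 D=0 ZF=0 PC=3
Step 12: PC=3 exec 'SUB C, 5'. After: A=2 B=5 C=0 D=0 ZF=1 PC=4
Step 13: PC=4 exec 'SUB A, 1'. After: A=1 B=5 C=0 D=0 ZF=0 PC=5
Step 14: PC=5 exec 'JNZ 2'. After: A=1 B=5 C=0 D=0 ZF=0 PC=2
Step 15: PC=2 exec 'MOV C, B'. After: A=1 B=5 C=5 D=0 ZF=0 PC=3
Step 16: PC=3 exec 'SUB C, 5'. After: A=1 B=5 C=0 D=0 ZF=1 PC=4
Step 17: PC=4 exec 'SUB A, 1'. After: A=0 B=5 C=0 D=0 ZF=1 PC=5
Step 18: PC=5 exec 'JNZ 2'. After: A=0 B=5 C=0 D=0 ZF=1 PC=6
Step 19: PC=6 exec 'ADD B, 6'. After: A=0 B=11 C=0 D=0 ZF=0 PC=7
Step 20: PC=7 exec 'MOV C, 6'. After: A=0 B=11 C=6 D=0 ZF=0 PC=8
Step 21: PC=8 exec 'MOV B, 1'. After: A=0 B=1 C=6 D=0 ZF=0 PC=9
Step 22: PC=9 exec 'HALT'. After: A=0 B=1 C=6 D=0 ZF=0 PC=9 HALTED
Total instructions executed: 22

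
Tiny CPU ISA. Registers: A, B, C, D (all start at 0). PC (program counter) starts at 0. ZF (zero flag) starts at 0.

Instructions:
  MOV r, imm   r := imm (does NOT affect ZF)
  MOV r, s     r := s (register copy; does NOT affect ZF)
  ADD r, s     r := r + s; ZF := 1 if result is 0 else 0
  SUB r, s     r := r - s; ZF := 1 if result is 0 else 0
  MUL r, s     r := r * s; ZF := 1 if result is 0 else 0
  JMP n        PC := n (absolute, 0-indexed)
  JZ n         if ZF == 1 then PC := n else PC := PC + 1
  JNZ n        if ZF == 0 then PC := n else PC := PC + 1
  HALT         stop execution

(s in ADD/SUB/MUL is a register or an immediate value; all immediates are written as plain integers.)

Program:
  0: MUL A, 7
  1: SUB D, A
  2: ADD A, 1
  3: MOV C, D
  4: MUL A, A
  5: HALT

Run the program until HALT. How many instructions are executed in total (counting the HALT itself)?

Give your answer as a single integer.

Answer: 6

Derivation:
Step 1: PC=0 exec 'MUL A, 7'. After: A=0 B=0 C=0 D=0 ZF=1 PC=1
Step 2: PC=1 exec 'SUB D, A'. After: A=0 B=0 C=0 D=0 ZF=1 PC=2
Step 3: PC=2 exec 'ADD A, 1'. After: A=1 B=0 C=0 D=0 ZF=0 PC=3
Step 4: PC=3 exec 'MOV C, D'. After: A=1 B=0 C=0 D=0 ZF=0 PC=4
Step 5: PC=4 exec 'MUL A, A'. After: A=1 B=0 C=0 D=0 ZF=0 PC=5
Step 6: PC=5 exec 'HALT'. After: A=1 B=0 C=0 D=0 ZF=0 PC=5 HALTED
Total instructions executed: 6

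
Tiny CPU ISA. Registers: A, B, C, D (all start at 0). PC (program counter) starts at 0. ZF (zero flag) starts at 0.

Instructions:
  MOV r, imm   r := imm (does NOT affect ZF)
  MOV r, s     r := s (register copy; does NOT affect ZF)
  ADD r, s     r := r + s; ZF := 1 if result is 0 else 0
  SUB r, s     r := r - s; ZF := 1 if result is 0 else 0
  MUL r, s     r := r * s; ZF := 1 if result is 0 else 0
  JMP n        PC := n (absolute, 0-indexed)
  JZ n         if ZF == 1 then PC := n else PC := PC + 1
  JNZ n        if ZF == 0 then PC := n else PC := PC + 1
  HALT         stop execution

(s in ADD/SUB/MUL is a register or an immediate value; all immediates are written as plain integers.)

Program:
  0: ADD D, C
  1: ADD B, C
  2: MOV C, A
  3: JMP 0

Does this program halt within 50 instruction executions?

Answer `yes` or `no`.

Step 1: PC=0 exec 'ADD D, C'. After: A=0 B=0 C=0 D=0 ZF=1 PC=1
Step 2: PC=1 exec 'ADD B, C'. After: A=0 B=0 C=0 D=0 ZF=1 PC=2
Step 3: PC=2 exec 'MOV C, A'. After: A=0 B=0 C=0 D=0 ZF=1 PC=3
Step 4: PC=3 exec 'JMP 0'. After: A=0 B=0 C=0 D=0 ZF=1 PC=0
Step 5: PC=0 exec 'ADD D, C'. After: A=0 B=0 C=0 D=0 ZF=1 PC=1
State after step 5 equals state after step 1: the program is in a cycle of length 4 and will never halt.

Answer: no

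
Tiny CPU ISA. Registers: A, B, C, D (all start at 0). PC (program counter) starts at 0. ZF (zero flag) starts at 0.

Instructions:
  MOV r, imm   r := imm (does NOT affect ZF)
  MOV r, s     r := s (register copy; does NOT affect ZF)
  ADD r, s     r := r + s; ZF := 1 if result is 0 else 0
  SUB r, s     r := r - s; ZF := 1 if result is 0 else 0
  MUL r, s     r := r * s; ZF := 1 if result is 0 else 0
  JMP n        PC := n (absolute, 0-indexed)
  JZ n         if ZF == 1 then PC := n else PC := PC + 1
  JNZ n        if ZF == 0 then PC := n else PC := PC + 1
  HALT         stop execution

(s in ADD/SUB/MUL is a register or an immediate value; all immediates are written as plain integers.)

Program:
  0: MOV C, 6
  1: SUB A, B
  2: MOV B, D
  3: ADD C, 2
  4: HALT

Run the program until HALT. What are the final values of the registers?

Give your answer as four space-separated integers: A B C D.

Step 1: PC=0 exec 'MOV C, 6'. After: A=0 B=0 C=6 D=0 ZF=0 PC=1
Step 2: PC=1 exec 'SUB A, B'. After: A=0 B=0 C=6 D=0 ZF=1 PC=2
Step 3: PC=2 exec 'MOV B, D'. After: A=0 B=0 C=6 D=0 ZF=1 PC=3
Step 4: PC=3 exec 'ADD C, 2'. After: A=0 B=0 C=8 D=0 ZF=0 PC=4
Step 5: PC=4 exec 'HALT'. After: A=0 B=0 C=8 D=0 ZF=0 PC=4 HALTED

Answer: 0 0 8 0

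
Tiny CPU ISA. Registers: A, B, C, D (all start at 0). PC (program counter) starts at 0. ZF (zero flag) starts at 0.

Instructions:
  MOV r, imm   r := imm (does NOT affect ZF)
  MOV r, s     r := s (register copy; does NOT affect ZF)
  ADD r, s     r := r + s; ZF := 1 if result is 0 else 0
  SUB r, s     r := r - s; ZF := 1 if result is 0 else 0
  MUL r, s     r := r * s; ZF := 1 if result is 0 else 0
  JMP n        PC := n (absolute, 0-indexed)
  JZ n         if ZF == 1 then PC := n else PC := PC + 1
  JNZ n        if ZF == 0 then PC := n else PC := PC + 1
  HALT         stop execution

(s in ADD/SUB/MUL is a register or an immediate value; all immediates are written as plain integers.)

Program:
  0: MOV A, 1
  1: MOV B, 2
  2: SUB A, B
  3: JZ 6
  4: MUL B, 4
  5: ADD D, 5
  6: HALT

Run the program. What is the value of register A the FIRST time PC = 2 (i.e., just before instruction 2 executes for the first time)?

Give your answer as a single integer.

Step 1: PC=0 exec 'MOV A, 1'. After: A=1 B=0 C=0 D=0 ZF=0 PC=1
Step 2: PC=1 exec 'MOV B, 2'. After: A=1 B=2 C=0 D=0 ZF=0 PC=2
First time PC=2: A=1

1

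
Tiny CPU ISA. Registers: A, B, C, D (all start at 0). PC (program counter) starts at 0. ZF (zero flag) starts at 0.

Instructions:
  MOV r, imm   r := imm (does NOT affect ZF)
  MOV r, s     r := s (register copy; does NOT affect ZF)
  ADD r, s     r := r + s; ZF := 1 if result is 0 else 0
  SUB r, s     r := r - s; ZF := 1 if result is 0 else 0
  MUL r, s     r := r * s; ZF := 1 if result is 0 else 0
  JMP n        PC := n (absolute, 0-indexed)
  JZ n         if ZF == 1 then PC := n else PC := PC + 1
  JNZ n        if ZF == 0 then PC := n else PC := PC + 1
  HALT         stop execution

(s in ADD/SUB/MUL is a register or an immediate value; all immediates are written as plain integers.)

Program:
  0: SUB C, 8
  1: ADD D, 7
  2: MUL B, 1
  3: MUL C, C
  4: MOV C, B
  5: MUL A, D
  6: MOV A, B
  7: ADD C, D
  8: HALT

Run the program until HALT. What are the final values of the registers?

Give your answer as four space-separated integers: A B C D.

Step 1: PC=0 exec 'SUB C, 8'. After: A=0 B=0 C=-8 D=0 ZF=0 PC=1
Step 2: PC=1 exec 'ADD D, 7'. After: A=0 B=0 C=-8 D=7 ZF=0 PC=2
Step 3: PC=2 exec 'MUL B, 1'. After: A=0 B=0 C=-8 D=7 ZF=1 PC=3
Step 4: PC=3 exec 'MUL C, C'. After: A=0 B=0 C=64 D=7 ZF=0 PC=4
Step 5: PC=4 exec 'MOV C, B'. After: A=0 B=0 C=0 D=7 ZF=0 PC=5
Step 6: PC=5 exec 'MUL A, D'. After: A=0 B=0 C=0 D=7 ZF=1 PC=6
Step 7: PC=6 exec 'MOV A, B'. After: A=0 B=0 C=0 D=7 ZF=1 PC=7
Step 8: PC=7 exec 'ADD C, D'. After: A=0 B=0 C=7 D=7 ZF=0 PC=8
Step 9: PC=8 exec 'HALT'. After: A=0 B=0 C=7 D=7 ZF=0 PC=8 HALTED

Answer: 0 0 7 7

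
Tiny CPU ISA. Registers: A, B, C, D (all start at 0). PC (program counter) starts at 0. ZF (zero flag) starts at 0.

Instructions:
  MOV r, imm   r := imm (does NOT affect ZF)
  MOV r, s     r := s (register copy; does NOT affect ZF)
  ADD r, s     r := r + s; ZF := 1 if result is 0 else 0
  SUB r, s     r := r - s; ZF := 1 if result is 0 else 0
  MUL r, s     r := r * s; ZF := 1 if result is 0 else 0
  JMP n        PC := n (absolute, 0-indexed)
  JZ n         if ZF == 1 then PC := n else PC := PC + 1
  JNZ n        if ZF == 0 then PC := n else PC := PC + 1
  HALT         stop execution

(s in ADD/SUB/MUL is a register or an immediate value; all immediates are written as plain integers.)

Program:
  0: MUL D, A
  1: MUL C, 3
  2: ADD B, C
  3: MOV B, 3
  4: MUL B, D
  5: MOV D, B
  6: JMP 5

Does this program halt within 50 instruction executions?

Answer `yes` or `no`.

Answer: no

Derivation:
Step 1: PC=0 exec 'MUL D, A'. After: A=0 B=0 C=0 D=0 ZF=1 PC=1
Step 2: PC=1 exec 'MUL C, 3'. After: A=0 B=0 C=0 D=0 ZF=1 PC=2
Step 3: PC=2 exec 'ADD B, C'. After: A=0 B=0 C=0 D=0 ZF=1 PC=3
Step 4: PC=3 exec 'MOV B, 3'. After: A=0 B=3 C=0 D=0 ZF=1 PC=4
Step 5: PC=4 exec 'MUL B, D'. After: A=0 B=0 C=0 D=0 ZF=1 PC=5
Step 6: PC=5 exec 'MOV D, B'. After: A=0 B=0 C=0 D=0 ZF=1 PC=6
Step 7: PC=6 exec 'JMP 5'. After: A=0 B=0 C=0 D=0 ZF=1 PC=5
State after step 7 equals state after step 5: the program is in a cycle of length 2 and will never halt.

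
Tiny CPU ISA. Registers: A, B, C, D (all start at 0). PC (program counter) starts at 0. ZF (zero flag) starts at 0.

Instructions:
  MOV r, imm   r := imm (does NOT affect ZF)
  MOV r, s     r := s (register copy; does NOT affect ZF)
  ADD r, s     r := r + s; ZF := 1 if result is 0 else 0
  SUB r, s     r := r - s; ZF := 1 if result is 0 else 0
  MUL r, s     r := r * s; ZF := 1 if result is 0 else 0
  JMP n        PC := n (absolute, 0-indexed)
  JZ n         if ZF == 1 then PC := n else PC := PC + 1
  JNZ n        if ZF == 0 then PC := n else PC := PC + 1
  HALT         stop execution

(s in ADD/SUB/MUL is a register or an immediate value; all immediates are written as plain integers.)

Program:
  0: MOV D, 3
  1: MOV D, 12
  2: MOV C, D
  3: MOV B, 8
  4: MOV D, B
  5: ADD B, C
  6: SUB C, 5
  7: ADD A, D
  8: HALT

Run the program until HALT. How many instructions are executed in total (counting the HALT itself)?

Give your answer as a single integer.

Answer: 9

Derivation:
Step 1: PC=0 exec 'MOV D, 3'. After: A=0 B=0 C=0 D=3 ZF=0 PC=1
Step 2: PC=1 exec 'MOV D, 12'. After: A=0 B=0 C=0 D=12 ZF=0 PC=2
Step 3: PC=2 exec 'MOV C, D'. After: A=0 B=0 C=12 D=12 ZF=0 PC=3
Step 4: PC=3 exec 'MOV B, 8'. After: A=0 B=8 C=12 D=12 ZF=0 PC=4
Step 5: PC=4 exec 'MOV D, B'. After: A=0 B=8 C=12 D=8 ZF=0 PC=5
Step 6: PC=5 exec 'ADD B, C'. After: A=0 B=20 C=12 D=8 ZF=0 PC=6
Step 7: PC=6 exec 'SUB C, 5'. After: A=0 B=20 C=7 D=8 ZF=0 PC=7
Step 8: PC=7 exec 'ADD A, D'. After: A=8 B=20 C=7 D=8 ZF=0 PC=8
Step 9: PC=8 exec 'HALT'. After: A=8 B=20 C=7 D=8 ZF=0 PC=8 HALTED
Total instructions executed: 9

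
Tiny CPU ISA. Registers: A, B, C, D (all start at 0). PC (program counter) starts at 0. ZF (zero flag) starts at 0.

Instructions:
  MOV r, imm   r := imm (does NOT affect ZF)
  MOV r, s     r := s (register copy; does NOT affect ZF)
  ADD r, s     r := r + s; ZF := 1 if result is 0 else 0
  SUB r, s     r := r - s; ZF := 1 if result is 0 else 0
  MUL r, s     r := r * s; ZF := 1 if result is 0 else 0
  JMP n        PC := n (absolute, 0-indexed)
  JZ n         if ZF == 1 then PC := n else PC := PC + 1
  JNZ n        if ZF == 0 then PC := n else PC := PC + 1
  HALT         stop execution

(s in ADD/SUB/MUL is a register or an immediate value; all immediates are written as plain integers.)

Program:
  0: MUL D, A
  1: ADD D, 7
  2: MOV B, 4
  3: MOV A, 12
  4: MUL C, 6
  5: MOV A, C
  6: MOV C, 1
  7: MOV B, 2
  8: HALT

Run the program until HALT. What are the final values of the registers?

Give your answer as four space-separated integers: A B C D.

Answer: 0 2 1 7

Derivation:
Step 1: PC=0 exec 'MUL D, A'. After: A=0 B=0 C=0 D=0 ZF=1 PC=1
Step 2: PC=1 exec 'ADD D, 7'. After: A=0 B=0 C=0 D=7 ZF=0 PC=2
Step 3: PC=2 exec 'MOV B, 4'. After: A=0 B=4 C=0 D=7 ZF=0 PC=3
Step 4: PC=3 exec 'MOV A, 12'. After: A=12 B=4 C=0 D=7 ZF=0 PC=4
Step 5: PC=4 exec 'MUL C, 6'. After: A=12 B=4 C=0 D=7 ZF=1 PC=5
Step 6: PC=5 exec 'MOV A, C'. After: A=0 B=4 C=0 D=7 ZF=1 PC=6
Step 7: PC=6 exec 'MOV C, 1'. After: A=0 B=4 C=1 D=7 ZF=1 PC=7
Step 8: PC=7 exec 'MOV B, 2'. After: A=0 B=2 C=1 D=7 ZF=1 PC=8
Step 9: PC=8 exec 'HALT'. After: A=0 B=2 C=1 D=7 ZF=1 PC=8 HALTED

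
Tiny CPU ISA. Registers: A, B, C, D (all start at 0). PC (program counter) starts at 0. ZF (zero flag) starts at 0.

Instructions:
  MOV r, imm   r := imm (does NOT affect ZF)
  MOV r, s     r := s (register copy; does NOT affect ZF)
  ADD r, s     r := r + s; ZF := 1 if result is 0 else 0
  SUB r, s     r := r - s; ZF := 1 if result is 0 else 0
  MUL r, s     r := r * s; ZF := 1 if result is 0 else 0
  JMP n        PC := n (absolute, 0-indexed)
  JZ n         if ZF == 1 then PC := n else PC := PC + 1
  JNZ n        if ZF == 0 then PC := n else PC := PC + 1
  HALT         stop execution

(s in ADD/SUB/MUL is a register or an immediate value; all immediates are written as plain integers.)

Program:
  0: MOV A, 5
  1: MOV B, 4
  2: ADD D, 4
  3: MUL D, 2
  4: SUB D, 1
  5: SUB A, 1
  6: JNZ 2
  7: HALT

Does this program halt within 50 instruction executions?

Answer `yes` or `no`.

Answer: yes

Derivation:
Step 1: PC=0 exec 'MOV A, 5'. After: A=5 B=0 C=0 D=0 ZF=0 PC=1
Step 2: PC=1 exec 'MOV B, 4'. After: A=5 B=4 C=0 D=0 ZF=0 PC=2
Step 3: PC=2 exec 'ADD D, 4'. After: A=5 B=4 C=0 D=4 ZF=0 PC=3
Step 4: PC=3 exec 'MUL D, 2'. After: A=5 B=4 C=0 D=8 ZF=0 PC=4
Step 5: PC=4 exec 'SUB D, 1'. After: A=5 B=4 C=0 D=7 ZF=0 PC=5
Step 6: PC=5 exec 'SUB A, 1'. After: A=4 B=4 C=0 D=7 ZF=0 PC=6
Step 7: PC=6 exec 'JNZ 2'. After: A=4 B=4 C=0 D=7 ZF=0 PC=2
Step 8: PC=2 exec 'ADD D, 4'. After: A=4 B=4 C=0 D=11 ZF=0 PC=3
Step 9: PC=3 exec 'MUL D, 2'. After: A=4 B=4 C=0 D=22 ZF=0 PC=4
Step 10: PC=4 exec 'SUB D, 1'. After: A=4 B=4 C=0 D=21 ZF=0 PC=5
Step 11: PC=5 exec 'SUB A, 1'. After: A=3 B=4 C=0 D=21 ZF=0 PC=6
Step 12: PC=6 exec 'JNZ 2'. After: A=3 B=4 C=0 D=21 ZF=0 PC=2
Step 13: PC=2 exec 'ADD D, 4'. After: A=3 B=4 C=0 D=25 ZF=0 PC=3
Step 14: PC=3 exec 'MUL D, 2'. After: A=3 B=4 C=0 D=50 ZF=0 PC=4
Step 15: PC=4 exec 'SUB D, 1'. After: A=3 B=4 C=0 D=49 ZF=0 PC=5
Step 16: PC=5 exec 'SUB A, 1'. After: A=2 B=4 C=0 D=49 ZF=0 PC=6
Step 17: PC=6 exec 'JNZ 2'. After: A=2 B=4 C=0 D=49 ZF=0 PC=2
Step 18: PC=2 exec 'ADD D, 4'. After: A=2 B=4 C=0 D=53 ZF=0 PC=3
Step 19: PC=3 exec 'MUL D, 2'. After: A=2 B=4 C=0 D=106 ZF=0 PC=4
Step 20: PC=4 exec 'SUB D, 1'. After: A=2 B=4 C=0 D=105 ZF=0 PC=5
Step 21: PC=5 exec 'SUB A, 1'. After: A=1 B=4 C=0 D=105 ZF=0 PC=6
Step 22: PC=6 exec 'JNZ 2'. After: A=1 B=4 C=0 D=105 ZF=0 PC=2
Step 23: PC=2 exec 'ADD D, 4'. After: A=1 B=4 C=0 D=109 ZF=0 PC=3
Step 24: PC=3 exec 'MUL D, 2'. After: A=1 B=4 C=0 D=218 ZF=0 PC=4
Step 25: PC=4 exec 'SUB D, 1'. After: A=1 B=4 C=0 D=217 ZF=0 PC=5
Step 26: PC=5 exec 'SUB A, 1'. After: A=0 B=4 C=0 D=217 ZF=1 PC=6
Step 27: PC=6 exec 'JNZ 2'. After: A=0 B=4 C=0 D=217 ZF=1 PC=7
Step 28: PC=7 exec 'HALT'. After: A=0 B=4 C=0 D=217 ZF=1 PC=7 HALTED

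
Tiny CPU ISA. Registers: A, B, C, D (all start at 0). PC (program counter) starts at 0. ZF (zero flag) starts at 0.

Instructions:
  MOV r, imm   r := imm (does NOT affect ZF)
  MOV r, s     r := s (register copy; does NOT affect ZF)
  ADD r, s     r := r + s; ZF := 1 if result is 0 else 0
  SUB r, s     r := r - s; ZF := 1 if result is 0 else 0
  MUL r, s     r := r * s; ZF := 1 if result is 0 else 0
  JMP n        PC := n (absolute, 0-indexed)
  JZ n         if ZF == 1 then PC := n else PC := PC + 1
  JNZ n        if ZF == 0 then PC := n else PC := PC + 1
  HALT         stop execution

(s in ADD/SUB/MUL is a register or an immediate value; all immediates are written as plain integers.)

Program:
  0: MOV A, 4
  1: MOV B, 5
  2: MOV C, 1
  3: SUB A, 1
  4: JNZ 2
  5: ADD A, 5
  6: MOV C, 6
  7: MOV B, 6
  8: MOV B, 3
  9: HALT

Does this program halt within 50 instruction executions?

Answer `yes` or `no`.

Answer: yes

Derivation:
Step 1: PC=0 exec 'MOV A, 4'. After: A=4 B=0 C=0 D=0 ZF=0 PC=1
Step 2: PC=1 exec 'MOV B, 5'. After: A=4 B=5 C=0 D=0 ZF=0 PC=2
Step 3: PC=2 exec 'MOV C, 1'. After: A=4 B=5 C=1 D=0 ZF=0 PC=3
Step 4: PC=3 exec 'SUB A, 1'. After: A=3 B=5 C=1 D=0 ZF=0 PC=4
Step 5: PC=4 exec 'JNZ 2'. After: A=3 B=5 C=1 D=0 ZF=0 PC=2
Step 6: PC=2 exec 'MOV C, 1'. After: A=3 B=5 C=1 D=0 ZF=0 PC=3
Step 7: PC=3 exec 'SUB A, 1'. After: A=2 B=5 C=1 D=0 ZF=0 PC=4
Step 8: PC=4 exec 'JNZ 2'. After: A=2 B=5 C=1 D=0 ZF=0 PC=2
Step 9: PC=2 exec 'MOV C, 1'. After: A=2 B=5 C=1 D=0 ZF=0 PC=3
Step 10: PC=3 exec 'SUB A, 1'. After: A=1 B=5 C=1 D=0 ZF=0 PC=4
Step 11: PC=4 exec 'JNZ 2'. After: A=1 B=5 C=1 D=0 ZF=0 PC=2
Step 12: PC=2 exec 'MOV C, 1'. After: A=1 B=5 C=1 D=0 ZF=0 PC=3
Step 13: PC=3 exec 'SUB A, 1'. After: A=0 B=5 C=1 D=0 ZF=1 PC=4
Step 14: PC=4 exec 'JNZ 2'. After: A=0 B=5 C=1 D=0 ZF=1 PC=5
Step 15: PC=5 exec 'ADD A, 5'. After: A=5 B=5 C=1 D=0 ZF=0 PC=6
Step 16: PC=6 exec 'MOV C, 6'. After: A=5 B=5 C=6 D=0 ZF=0 PC=7
Step 17: PC=7 exec 'MOV B, 6'. After: A=5 B=6 C=6 D=0 ZF=0 PC=8
Step 18: PC=8 exec 'MOV B, 3'. After: A=5 B=3 C=6 D=0 ZF=0 PC=9
Step 19: PC=9 exec 'HALT'. After: A=5 B=3 C=6 D=0 ZF=0 PC=9 HALTED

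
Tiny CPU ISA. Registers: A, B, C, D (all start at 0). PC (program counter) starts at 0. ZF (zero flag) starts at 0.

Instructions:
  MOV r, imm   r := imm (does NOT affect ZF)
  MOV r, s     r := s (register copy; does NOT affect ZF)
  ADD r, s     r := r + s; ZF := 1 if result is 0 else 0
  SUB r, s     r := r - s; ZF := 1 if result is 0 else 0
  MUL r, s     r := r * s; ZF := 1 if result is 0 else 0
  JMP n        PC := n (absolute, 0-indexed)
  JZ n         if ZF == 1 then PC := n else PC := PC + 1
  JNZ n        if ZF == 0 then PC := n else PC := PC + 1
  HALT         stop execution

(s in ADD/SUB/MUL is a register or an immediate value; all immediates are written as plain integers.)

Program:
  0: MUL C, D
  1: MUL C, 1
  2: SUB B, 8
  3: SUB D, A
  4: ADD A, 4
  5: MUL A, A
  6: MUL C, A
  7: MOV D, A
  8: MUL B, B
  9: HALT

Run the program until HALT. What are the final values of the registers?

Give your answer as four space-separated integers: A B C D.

Answer: 16 64 0 16

Derivation:
Step 1: PC=0 exec 'MUL C, D'. After: A=0 B=0 C=0 D=0 ZF=1 PC=1
Step 2: PC=1 exec 'MUL C, 1'. After: A=0 B=0 C=0 D=0 ZF=1 PC=2
Step 3: PC=2 exec 'SUB B, 8'. After: A=0 B=-8 C=0 D=0 ZF=0 PC=3
Step 4: PC=3 exec 'SUB D, A'. After: A=0 B=-8 C=0 D=0 ZF=1 PC=4
Step 5: PC=4 exec 'ADD A, 4'. After: A=4 B=-8 C=0 D=0 ZF=0 PC=5
Step 6: PC=5 exec 'MUL A, A'. After: A=16 B=-8 C=0 D=0 ZF=0 PC=6
Step 7: PC=6 exec 'MUL C, A'. After: A=16 B=-8 C=0 D=0 ZF=1 PC=7
Step 8: PC=7 exec 'MOV D, A'. After: A=16 B=-8 C=0 D=16 ZF=1 PC=8
Step 9: PC=8 exec 'MUL B, B'. After: A=16 B=64 C=0 D=16 ZF=0 PC=9
Step 10: PC=9 exec 'HALT'. After: A=16 B=64 C=0 D=16 ZF=0 PC=9 HALTED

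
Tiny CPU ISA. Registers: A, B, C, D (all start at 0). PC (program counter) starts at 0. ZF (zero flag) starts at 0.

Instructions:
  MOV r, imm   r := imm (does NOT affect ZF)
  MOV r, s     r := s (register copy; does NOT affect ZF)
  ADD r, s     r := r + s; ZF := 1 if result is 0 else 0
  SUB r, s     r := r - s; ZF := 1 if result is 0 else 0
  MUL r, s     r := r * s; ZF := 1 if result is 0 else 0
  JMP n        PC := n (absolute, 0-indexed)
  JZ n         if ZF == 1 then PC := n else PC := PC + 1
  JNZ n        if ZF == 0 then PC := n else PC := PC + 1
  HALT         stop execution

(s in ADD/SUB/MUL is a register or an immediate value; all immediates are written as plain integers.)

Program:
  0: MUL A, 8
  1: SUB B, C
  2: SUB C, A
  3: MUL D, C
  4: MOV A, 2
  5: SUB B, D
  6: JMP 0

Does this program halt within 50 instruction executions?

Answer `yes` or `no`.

Answer: no

Derivation:
Step 1: PC=0 exec 'MUL A, 8'. After: A=0 B=0 C=0 D=0 ZF=1 PC=1
Step 2: PC=1 exec 'SUB B, C'. After: A=0 B=0 C=0 D=0 ZF=1 PC=2
Step 3: PC=2 exec 'SUB C, A'. After: A=0 B=0 C=0 D=0 ZF=1 PC=3
Step 4: PC=3 exec 'MUL D, C'. After: A=0 B=0 C=0 D=0 ZF=1 PC=4
Step 5: PC=4 exec 'MOV A, 2'. After: A=2 B=0 C=0 D=0 ZF=1 PC=5
Step 6: PC=5 exec 'SUB B, D'. After: A=2 B=0 C=0 D=0 ZF=1 PC=6
Step 7: PC=6 exec 'JMP 0'. After: A=2 B=0 C=0 D=0 ZF=1 PC=0
Step 8: PC=0 exec 'MUL A, 8'. After: A=16 B=0 C=0 D=0 ZF=0 PC=1
Step 9: PC=1 exec 'SUB B, C'. After: A=16 B=0 C=0 D=0 ZF=1 PC=2
Step 10: PC=2 exec 'SUB C, A'. After: A=16 B=0 C=-16 D=0 ZF=0 PC=3
Step 11: PC=3 exec 'MUL D, C'. After: A=16 B=0 C=-16 D=0 ZF=1 PC=4
Step 12: PC=4 exec 'MOV A, 2'. After: A=2 B=0 C=-16 D=0 ZF=1 PC=5
Step 13: PC=5 exec 'SUB B, D'. After: A=2 B=0 C=-16 D=0 ZF=1 PC=6
Step 14: PC=6 exec 'JMP 0'. After: A=2 B=0 C=-16 D=0 ZF=1 PC=0
Step 15: PC=0 exec 'MUL A, 8'. After: A=16 B=0 C=-16 D=0 ZF=0 PC=1
After 50 steps: not halted. PC revisits the same instructions with no path to HALT; will never halt.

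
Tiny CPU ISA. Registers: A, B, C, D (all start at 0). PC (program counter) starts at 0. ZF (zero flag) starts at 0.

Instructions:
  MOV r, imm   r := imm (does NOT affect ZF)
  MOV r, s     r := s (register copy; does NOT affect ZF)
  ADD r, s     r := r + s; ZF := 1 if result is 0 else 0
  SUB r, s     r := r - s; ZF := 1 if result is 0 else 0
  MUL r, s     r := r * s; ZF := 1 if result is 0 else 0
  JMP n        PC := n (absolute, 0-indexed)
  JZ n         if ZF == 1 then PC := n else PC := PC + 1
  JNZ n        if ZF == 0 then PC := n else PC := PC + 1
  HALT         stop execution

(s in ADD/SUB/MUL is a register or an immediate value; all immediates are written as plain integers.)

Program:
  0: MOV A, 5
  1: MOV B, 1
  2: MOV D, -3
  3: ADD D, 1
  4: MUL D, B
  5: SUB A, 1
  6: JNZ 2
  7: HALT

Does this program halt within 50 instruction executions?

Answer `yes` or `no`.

Step 1: PC=0 exec 'MOV A, 5'. After: A=5 B=0 C=0 D=0 ZF=0 PC=1
Step 2: PC=1 exec 'MOV B, 1'. After: A=5 B=1 C=0 D=0 ZF=0 PC=2
Step 3: PC=2 exec 'MOV D, -3'. After: A=5 B=1 C=0 D=-3 ZF=0 PC=3
Step 4: PC=3 exec 'ADD D, 1'. After: A=5 B=1 C=0 D=-2 ZF=0 PC=4
Step 5: PC=4 exec 'MUL D, B'. After: A=5 B=1 C=0 D=-2 ZF=0 PC=5
Step 6: PC=5 exec 'SUB A, 1'. After: A=4 B=1 C=0 D=-2 ZF=0 PC=6
Step 7: PC=6 exec 'JNZ 2'. After: A=4 B=1 C=0 D=-2 ZF=0 PC=2
Step 8: PC=2 exec 'MOV D, -3'. After: A=4 B=1 C=0 D=-3 ZF=0 PC=3
Step 9: PC=3 exec 'ADD D, 1'. After: A=4 B=1 C=0 D=-2 ZF=0 PC=4
Step 10: PC=4 exec 'MUL D, B'. After: A=4 B=1 C=0 D=-2 ZF=0 PC=5
Step 11: PC=5 exec 'SUB A, 1'. After: A=3 B=1 C=0 D=-2 ZF=0 PC=6
Step 12: PC=6 exec 'JNZ 2'. After: A=3 B=1 C=0 D=-2 ZF=0 PC=2
Step 13: PC=2 exec 'MOV D, -3'. After: A=3 B=1 C=0 D=-3 ZF=0 PC=3
Step 14: PC=3 exec 'ADD D, 1'. After: A=3 B=1 C=0 D=-2 ZF=0 PC=4
Step 15: PC=4 exec 'MUL D, B'. After: A=3 B=1 C=0 D=-2 ZF=0 PC=5
Step 16: PC=5 exec 'SUB A, 1'. After: A=2 B=1 C=0 D=-2 ZF=0 PC=6
Step 17: PC=6 exec 'JNZ 2'. After: A=2 B=1 C=0 D=-2 ZF=0 PC=2
Step 18: PC=2 exec 'MOV D, -3'. After: A=2 B=1 C=0 D=-3 ZF=0 PC=3
Step 19: PC=3 exec 'ADD D, 1'. After: A=2 B=1 C=0 D=-2 ZF=0 PC=4
Step 20: PC=4 exec 'MUL D, B'. After: A=2 B=1 C=0 D=-2 ZF=0 PC=5
Step 21: PC=5 exec 'SUB A, 1'. After: A=1 B=1 C=0 D=-2 ZF=0 PC=6
Step 22: PC=6 exec 'JNZ 2'. After: A=1 B=1 C=0 D=-2 ZF=0 PC=2
Step 23: PC=2 exec 'MOV D, -3'. After: A=1 B=1 C=0 D=-3 ZF=0 PC=3
Step 24: PC=3 exec 'ADD D, 1'. After: A=1 B=1 C=0 D=-2 ZF=0 PC=4
Step 25: PC=4 exec 'MUL D, B'. After: A=1 B=1 C=0 D=-2 ZF=0 PC=5
Step 26: PC=5 exec 'SUB A, 1'. After: A=0 B=1 C=0 D=-2 ZF=1 PC=6
Step 27: PC=6 exec 'JNZ 2'. After: A=0 B=1 C=0 D=-2 ZF=1 PC=7
Step 28: PC=7 exec 'HALT'. After: A=0 B=1 C=0 D=-2 ZF=1 PC=7 HALTED

Answer: yes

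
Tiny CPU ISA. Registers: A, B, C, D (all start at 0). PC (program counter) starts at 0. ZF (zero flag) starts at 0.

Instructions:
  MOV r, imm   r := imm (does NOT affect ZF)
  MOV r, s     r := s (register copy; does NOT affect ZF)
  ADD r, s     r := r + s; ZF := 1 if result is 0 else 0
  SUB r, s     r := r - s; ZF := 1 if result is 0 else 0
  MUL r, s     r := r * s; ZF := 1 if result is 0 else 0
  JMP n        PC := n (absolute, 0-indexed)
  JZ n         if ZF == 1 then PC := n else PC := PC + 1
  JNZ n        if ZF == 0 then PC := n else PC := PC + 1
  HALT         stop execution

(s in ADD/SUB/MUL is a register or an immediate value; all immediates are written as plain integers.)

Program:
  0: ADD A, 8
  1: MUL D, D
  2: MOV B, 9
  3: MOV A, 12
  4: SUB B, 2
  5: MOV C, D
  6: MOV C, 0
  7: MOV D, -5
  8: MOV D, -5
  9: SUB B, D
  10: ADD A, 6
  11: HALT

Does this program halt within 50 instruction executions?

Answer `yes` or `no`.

Step 1: PC=0 exec 'ADD A, 8'. After: A=8 B=0 C=0 D=0 ZF=0 PC=1
Step 2: PC=1 exec 'MUL D, D'. After: A=8 B=0 C=0 D=0 ZF=1 PC=2
Step 3: PC=2 exec 'MOV B, 9'. After: A=8 B=9 C=0 D=0 ZF=1 PC=3
Step 4: PC=3 exec 'MOV A, 12'. After: A=12 B=9 C=0 D=0 ZF=1 PC=4
Step 5: PC=4 exec 'SUB B, 2'. After: A=12 B=7 C=0 D=0 ZF=0 PC=5
Step 6: PC=5 exec 'MOV C, D'. After: A=12 B=7 C=0 D=0 ZF=0 PC=6
Step 7: PC=6 exec 'MOV C, 0'. After: A=12 B=7 C=0 D=0 ZF=0 PC=7
Step 8: PC=7 exec 'MOV D, -5'. After: A=12 B=7 C=0 D=-5 ZF=0 PC=8
Step 9: PC=8 exec 'MOV D, -5'. After: A=12 B=7 C=0 D=-5 ZF=0 PC=9
Step 10: PC=9 exec 'SUB B, D'. After: A=12 B=12 C=0 D=-5 ZF=0 PC=10
Step 11: PC=10 exec 'ADD A, 6'. After: A=18 B=12 C=0 D=-5 ZF=0 PC=11
Step 12: PC=11 exec 'HALT'. After: A=18 B=12 C=0 D=-5 ZF=0 PC=11 HALTED

Answer: yes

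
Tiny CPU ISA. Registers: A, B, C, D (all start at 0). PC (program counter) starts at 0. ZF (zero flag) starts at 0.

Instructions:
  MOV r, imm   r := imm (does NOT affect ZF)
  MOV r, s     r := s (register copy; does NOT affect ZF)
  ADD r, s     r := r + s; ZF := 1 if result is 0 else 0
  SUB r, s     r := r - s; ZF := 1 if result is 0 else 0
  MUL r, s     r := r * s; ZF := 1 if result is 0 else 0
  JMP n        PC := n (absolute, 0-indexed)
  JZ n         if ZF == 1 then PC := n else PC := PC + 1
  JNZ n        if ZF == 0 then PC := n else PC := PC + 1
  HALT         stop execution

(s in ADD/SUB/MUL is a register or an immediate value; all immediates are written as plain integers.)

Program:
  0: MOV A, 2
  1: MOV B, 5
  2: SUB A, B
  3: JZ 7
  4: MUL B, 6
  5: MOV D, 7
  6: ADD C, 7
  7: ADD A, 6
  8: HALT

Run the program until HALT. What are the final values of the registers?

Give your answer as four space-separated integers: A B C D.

Answer: 3 30 7 7

Derivation:
Step 1: PC=0 exec 'MOV A, 2'. After: A=2 B=0 C=0 D=0 ZF=0 PC=1
Step 2: PC=1 exec 'MOV B, 5'. After: A=2 B=5 C=0 D=0 ZF=0 PC=2
Step 3: PC=2 exec 'SUB A, B'. After: A=-3 B=5 C=0 D=0 ZF=0 PC=3
Step 4: PC=3 exec 'JZ 7'. After: A=-3 B=5 C=0 D=0 ZF=0 PC=4
Step 5: PC=4 exec 'MUL B, 6'. After: A=-3 B=30 C=0 D=0 ZF=0 PC=5
Step 6: PC=5 exec 'MOV D, 7'. After: A=-3 B=30 C=0 D=7 ZF=0 PC=6
Step 7: PC=6 exec 'ADD C, 7'. After: A=-3 B=30 C=7 D=7 ZF=0 PC=7
Step 8: PC=7 exec 'ADD A, 6'. After: A=3 B=30 C=7 D=7 ZF=0 PC=8
Step 9: PC=8 exec 'HALT'. After: A=3 B=30 C=7 D=7 ZF=0 PC=8 HALTED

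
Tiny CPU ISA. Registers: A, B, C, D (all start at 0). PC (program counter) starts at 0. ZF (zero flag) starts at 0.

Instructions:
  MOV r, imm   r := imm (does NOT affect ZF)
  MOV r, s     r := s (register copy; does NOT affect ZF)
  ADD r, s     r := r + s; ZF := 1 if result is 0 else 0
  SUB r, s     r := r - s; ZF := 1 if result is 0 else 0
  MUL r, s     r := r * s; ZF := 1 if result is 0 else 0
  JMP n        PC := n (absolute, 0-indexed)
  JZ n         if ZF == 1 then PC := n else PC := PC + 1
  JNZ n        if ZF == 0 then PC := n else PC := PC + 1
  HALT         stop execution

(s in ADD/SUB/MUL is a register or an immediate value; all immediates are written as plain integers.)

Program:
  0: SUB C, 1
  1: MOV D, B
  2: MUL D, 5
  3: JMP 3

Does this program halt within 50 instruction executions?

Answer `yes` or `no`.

Answer: no

Derivation:
Step 1: PC=0 exec 'SUB C, 1'. After: A=0 B=0 C=-1 D=0 ZF=0 PC=1
Step 2: PC=1 exec 'MOV D, B'. After: A=0 B=0 C=-1 D=0 ZF=0 PC=2
Step 3: PC=2 exec 'MUL D, 5'. After: A=0 B=0 C=-1 D=0 ZF=1 PC=3
Step 4: PC=3 exec 'JMP 3'. After: A=0 B=0 C=-1 D=0 ZF=1 PC=3
State after step 4 equals state after step 3: the program is in a cycle of length 1 and will never halt.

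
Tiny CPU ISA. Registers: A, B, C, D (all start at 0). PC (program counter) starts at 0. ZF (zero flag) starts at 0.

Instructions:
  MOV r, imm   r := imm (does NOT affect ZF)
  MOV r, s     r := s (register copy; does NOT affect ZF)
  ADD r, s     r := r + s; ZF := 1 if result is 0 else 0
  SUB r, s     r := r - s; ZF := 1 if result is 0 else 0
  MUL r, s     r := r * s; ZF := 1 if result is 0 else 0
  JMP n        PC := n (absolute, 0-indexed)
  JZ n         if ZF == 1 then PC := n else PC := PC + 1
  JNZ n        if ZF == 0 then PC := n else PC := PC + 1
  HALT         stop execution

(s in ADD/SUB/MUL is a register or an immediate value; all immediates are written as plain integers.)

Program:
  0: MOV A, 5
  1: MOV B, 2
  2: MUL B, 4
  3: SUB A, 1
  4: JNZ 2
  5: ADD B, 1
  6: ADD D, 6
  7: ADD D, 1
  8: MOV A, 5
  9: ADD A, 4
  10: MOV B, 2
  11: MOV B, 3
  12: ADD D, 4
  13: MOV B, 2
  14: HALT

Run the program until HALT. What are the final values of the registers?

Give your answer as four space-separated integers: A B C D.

Step 1: PC=0 exec 'MOV A, 5'. After: A=5 B=0 C=0 D=0 ZF=0 PC=1
Step 2: PC=1 exec 'MOV B, 2'. After: A=5 B=2 C=0 D=0 ZF=0 PC=2
Step 3: PC=2 exec 'MUL B, 4'. After: A=5 B=8 C=0 D=0 ZF=0 PC=3
Step 4: PC=3 exec 'SUB A, 1'. After: A=4 B=8 C=0 D=0 ZF=0 PC=4
Step 5: PC=4 exec 'JNZ 2'. After: A=4 B=8 C=0 D=0 ZF=0 PC=2
Step 6: PC=2 exec 'MUL B, 4'. After: A=4 B=32 C=0 D=0 ZF=0 PC=3
Step 7: PC=3 exec 'SUB A, 1'. After: A=3 B=32 C=0 D=0 ZF=0 PC=4
Step 8: PC=4 exec 'JNZ 2'. After: A=3 B=32 C=0 D=0 ZF=0 PC=2
Step 9: PC=2 exec 'MUL B, 4'. After: A=3 B=128 C=0 D=0 ZF=0 PC=3
Step 10: PC=3 exec 'SUB A, 1'. After: A=2 B=128 C=0 D=0 ZF=0 PC=4
Step 11: PC=4 exec 'JNZ 2'. After: A=2 B=128 C=0 D=0 ZF=0 PC=2
Step 12: PC=2 exec 'MUL B, 4'. After: A=2 B=512 C=0 D=0 ZF=0 PC=3
Step 13: PC=3 exec 'SUB A, 1'. After: A=1 B=512 C=0 D=0 ZF=0 PC=4
Step 14: PC=4 exec 'JNZ 2'. After: A=1 B=512 C=0 D=0 ZF=0 PC=2
Step 15: PC=2 exec 'MUL B, 4'. After: A=1 B=2048 C=0 D=0 ZF=0 PC=3
Step 16: PC=3 exec 'SUB A, 1'. After: A=0 B=2048 C=0 D=0 ZF=1 PC=4
Step 17: PC=4 exec 'JNZ 2'. After: A=0 B=2048 C=0 D=0 ZF=1 PC=5
Step 18: PC=5 exec 'ADD B, 1'. After: A=0 B=2049 C=0 D=0 ZF=0 PC=6
Step 19: PC=6 exec 'ADD D, 6'. After: A=0 B=2049 C=0 D=6 ZF=0 PC=7
Step 20: PC=7 exec 'ADD D, 1'. After: A=0 B=2049 C=0 D=7 ZF=0 PC=8
Step 21: PC=8 exec 'MOV A, 5'. After: A=5 B=2049 C=0 D=7 ZF=0 PC=9
Step 22: PC=9 exec 'ADD A, 4'. After: A=9 B=2049 C=0 D=7 ZF=0 PC=10
Step 23: PC=10 exec 'MOV B, 2'. After: A=9 B=2 C=0 D=7 ZF=0 PC=11
Step 24: PC=11 exec 'MOV B, 3'. After: A=9 B=3 C=0 D=7 ZF=0 PC=12
Step 25: PC=12 exec 'ADD D, 4'. After: A=9 B=3 C=0 D=11 ZF=0 PC=13
Step 26: PC=13 exec 'MOV B, 2'. After: A=9 B=2 C=0 D=11 ZF=0 PC=14
Step 27: PC=14 exec 'HALT'. After: A=9 B=2 C=0 D=11 ZF=0 PC=14 HALTED

Answer: 9 2 0 11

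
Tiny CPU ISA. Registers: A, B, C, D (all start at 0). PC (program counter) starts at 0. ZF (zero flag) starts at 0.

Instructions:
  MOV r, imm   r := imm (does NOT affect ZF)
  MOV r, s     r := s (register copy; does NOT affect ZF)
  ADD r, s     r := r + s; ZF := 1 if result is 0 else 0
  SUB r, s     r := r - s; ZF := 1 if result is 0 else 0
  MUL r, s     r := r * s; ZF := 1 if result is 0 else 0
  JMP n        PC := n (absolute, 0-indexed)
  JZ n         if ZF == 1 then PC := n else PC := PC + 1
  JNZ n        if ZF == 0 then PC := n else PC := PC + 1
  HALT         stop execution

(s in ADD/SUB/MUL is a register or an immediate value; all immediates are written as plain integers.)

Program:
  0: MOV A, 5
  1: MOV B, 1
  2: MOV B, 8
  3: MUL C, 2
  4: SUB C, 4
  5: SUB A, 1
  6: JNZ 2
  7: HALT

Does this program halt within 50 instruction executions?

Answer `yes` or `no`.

Step 1: PC=0 exec 'MOV A, 5'. After: A=5 B=0 C=0 D=0 ZF=0 PC=1
Step 2: PC=1 exec 'MOV B, 1'. After: A=5 B=1 C=0 D=0 ZF=0 PC=2
Step 3: PC=2 exec 'MOV B, 8'. After: A=5 B=8 C=0 D=0 ZF=0 PC=3
Step 4: PC=3 exec 'MUL C, 2'. After: A=5 B=8 C=0 D=0 ZF=1 PC=4
Step 5: PC=4 exec 'SUB C, 4'. After: A=5 B=8 C=-4 D=0 ZF=0 PC=5
Step 6: PC=5 exec 'SUB A, 1'. After: A=4 B=8 C=-4 D=0 ZF=0 PC=6
Step 7: PC=6 exec 'JNZ 2'. After: A=4 B=8 C=-4 D=0 ZF=0 PC=2
Step 8: PC=2 exec 'MOV B, 8'. After: A=4 B=8 C=-4 D=0 ZF=0 PC=3
Step 9: PC=3 exec 'MUL C, 2'. After: A=4 B=8 C=-8 D=0 ZF=0 PC=4
Step 10: PC=4 exec 'SUB C, 4'. After: A=4 B=8 C=-12 D=0 ZF=0 PC=5
Step 11: PC=5 exec 'SUB A, 1'. After: A=3 B=8 C=-12 D=0 ZF=0 PC=6
Step 12: PC=6 exec 'JNZ 2'. After: A=3 B=8 C=-12 D=0 ZF=0 PC=2
Step 13: PC=2 exec 'MOV B, 8'. After: A=3 B=8 C=-12 D=0 ZF=0 PC=3
Step 14: PC=3 exec 'MUL C, 2'. After: A=3 B=8 C=-24 D=0 ZF=0 PC=4
Step 15: PC=4 exec 'SUB C, 4'. After: A=3 B=8 C=-28 D=0 ZF=0 PC=5
Step 16: PC=5 exec 'SUB A, 1'. After: A=2 B=8 C=-28 D=0 ZF=0 PC=6
Step 17: PC=6 exec 'JNZ 2'. After: A=2 B=8 C=-28 D=0 ZF=0 PC=2
Step 18: PC=2 exec 'MOV B, 8'. After: A=2 B=8 C=-28 D=0 ZF=0 PC=3
Step 19: PC=3 exec 'MUL C, 2'. After: A=2 B=8 C=-56 D=0 ZF=0 PC=4
Step 20: PC=4 exec 'SUB C, 4'. After: A=2 B=8 C=-60 D=0 ZF=0 PC=5
Step 21: PC=5 exec 'SUB A, 1'. After: A=1 B=8 C=-60 D=0 ZF=0 PC=6
Step 22: PC=6 exec 'JNZ 2'. After: A=1 B=8 C=-60 D=0 ZF=0 PC=2
Step 23: PC=2 exec 'MOV B, 8'. After: A=1 B=8 C=-60 D=0 ZF=0 PC=3
Step 24: PC=3 exec 'MUL C, 2'. After: A=1 B=8 C=-120 D=0 ZF=0 PC=4
Step 25: PC=4 exec 'SUB C, 4'. After: A=1 B=8 C=-124 D=0 ZF=0 PC=5
Step 26: PC=5 exec 'SUB A, 1'. After: A=0 B=8 C=-124 D=0 ZF=1 PC=6
Step 27: PC=6 exec 'JNZ 2'. After: A=0 B=8 C=-124 D=0 ZF=1 PC=7
Step 28: PC=7 exec 'HALT'. After: A=0 B=8 C=-124 D=0 ZF=1 PC=7 HALTED

Answer: yes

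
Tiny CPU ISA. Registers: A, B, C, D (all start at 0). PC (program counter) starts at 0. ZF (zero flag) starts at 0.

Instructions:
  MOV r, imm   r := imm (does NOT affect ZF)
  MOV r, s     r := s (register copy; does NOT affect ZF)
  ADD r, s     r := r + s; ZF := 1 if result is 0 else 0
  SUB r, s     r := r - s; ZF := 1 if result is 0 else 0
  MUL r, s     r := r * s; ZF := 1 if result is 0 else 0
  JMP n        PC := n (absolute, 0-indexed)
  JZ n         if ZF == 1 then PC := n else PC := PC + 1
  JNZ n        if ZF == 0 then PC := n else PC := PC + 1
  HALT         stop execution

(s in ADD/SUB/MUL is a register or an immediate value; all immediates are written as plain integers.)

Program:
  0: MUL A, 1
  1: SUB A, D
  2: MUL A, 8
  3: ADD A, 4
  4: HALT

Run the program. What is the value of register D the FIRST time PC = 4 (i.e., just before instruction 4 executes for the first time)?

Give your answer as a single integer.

Step 1: PC=0 exec 'MUL A, 1'. After: A=0 B=0 C=0 D=0 ZF=1 PC=1
Step 2: PC=1 exec 'SUB A, D'. After: A=0 B=0 C=0 D=0 ZF=1 PC=2
Step 3: PC=2 exec 'MUL A, 8'. After: A=0 B=0 C=0 D=0 ZF=1 PC=3
Step 4: PC=3 exec 'ADD A, 4'. After: A=4 B=0 C=0 D=0 ZF=0 PC=4
First time PC=4: D=0

0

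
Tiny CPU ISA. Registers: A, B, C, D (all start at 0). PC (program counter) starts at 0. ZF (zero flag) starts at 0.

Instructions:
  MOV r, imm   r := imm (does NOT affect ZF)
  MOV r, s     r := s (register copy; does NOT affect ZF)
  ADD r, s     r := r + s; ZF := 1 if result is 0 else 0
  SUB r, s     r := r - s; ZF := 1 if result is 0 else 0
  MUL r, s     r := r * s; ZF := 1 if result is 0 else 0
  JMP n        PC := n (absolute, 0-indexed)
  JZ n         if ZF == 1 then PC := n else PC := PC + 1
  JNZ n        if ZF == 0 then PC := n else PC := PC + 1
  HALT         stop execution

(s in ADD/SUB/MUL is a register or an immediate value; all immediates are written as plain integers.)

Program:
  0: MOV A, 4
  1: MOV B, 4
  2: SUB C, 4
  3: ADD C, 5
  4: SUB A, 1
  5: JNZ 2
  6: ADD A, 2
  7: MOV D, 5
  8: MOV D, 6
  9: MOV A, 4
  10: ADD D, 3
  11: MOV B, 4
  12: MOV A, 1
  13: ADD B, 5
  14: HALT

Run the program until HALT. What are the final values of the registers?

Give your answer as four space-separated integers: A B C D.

Step 1: PC=0 exec 'MOV A, 4'. After: A=4 B=0 C=0 D=0 ZF=0 PC=1
Step 2: PC=1 exec 'MOV B, 4'. After: A=4 B=4 C=0 D=0 ZF=0 PC=2
Step 3: PC=2 exec 'SUB C, 4'. After: A=4 B=4 C=-4 D=0 ZF=0 PC=3
Step 4: PC=3 exec 'ADD C, 5'. After: A=4 B=4 C=1 D=0 ZF=0 PC=4
Step 5: PC=4 exec 'SUB A, 1'. After: A=3 B=4 C=1 D=0 ZF=0 PC=5
Step 6: PC=5 exec 'JNZ 2'. After: A=3 B=4 C=1 D=0 ZF=0 PC=2
Step 7: PC=2 exec 'SUB C, 4'. After: A=3 B=4 C=-3 D=0 ZF=0 PC=3
Step 8: PC=3 exec 'ADD C, 5'. After: A=3 B=4 C=2 D=0 ZF=0 PC=4
Step 9: PC=4 exec 'SUB A, 1'. After: A=2 B=4 C=2 D=0 ZF=0 PC=5
Step 10: PC=5 exec 'JNZ 2'. After: A=2 B=4 C=2 D=0 ZF=0 PC=2
Step 11: PC=2 exec 'SUB C, 4'. After: A=2 B=4 C=-2 D=0 ZF=0 PC=3
Step 12: PC=3 exec 'ADD C, 5'. After: A=2 B=4 C=3 D=0 ZF=0 PC=4
Step 13: PC=4 exec 'SUB A, 1'. After: A=1 B=4 C=3 D=0 ZF=0 PC=5
Step 14: PC=5 exec 'JNZ 2'. After: A=1 B=4 C=3 D=0 ZF=0 PC=2
Step 15: PC=2 exec 'SUB C, 4'. After: A=1 B=4 C=-1 D=0 ZF=0 PC=3
Step 16: PC=3 exec 'ADD C, 5'. After: A=1 B=4 C=4 D=0 ZF=0 PC=4
Step 17: PC=4 exec 'SUB A, 1'. After: A=0 B=4 C=4 D=0 ZF=1 PC=5
Step 18: PC=5 exec 'JNZ 2'. After: A=0 B=4 C=4 D=0 ZF=1 PC=6
Step 19: PC=6 exec 'ADD A, 2'. After: A=2 B=4 C=4 D=0 ZF=0 PC=7
Step 20: PC=7 exec 'MOV D, 5'. After: A=2 B=4 C=4 D=5 ZF=0 PC=8
Step 21: PC=8 exec 'MOV D, 6'. After: A=2 B=4 C=4 D=6 ZF=0 PC=9
Step 22: PC=9 exec 'MOV A, 4'. After: A=4 B=4 C=4 D=6 ZF=0 PC=10
Step 23: PC=10 exec 'ADD D, 3'. After: A=4 B=4 C=4 D=9 ZF=0 PC=11
Step 24: PC=11 exec 'MOV B, 4'. After: A=4 B=4 C=4 D=9 ZF=0 PC=12
Step 25: PC=12 exec 'MOV A, 1'. After: A=1 B=4 C=4 D=9 ZF=0 PC=13
Step 26: PC=13 exec 'ADD B, 5'. After: A=1 B=9 C=4 D=9 ZF=0 PC=14
Step 27: PC=14 exec 'HALT'. After: A=1 B=9 C=4 D=9 ZF=0 PC=14 HALTED

Answer: 1 9 4 9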